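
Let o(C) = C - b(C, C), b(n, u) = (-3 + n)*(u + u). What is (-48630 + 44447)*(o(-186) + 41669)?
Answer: 120574975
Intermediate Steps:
b(n, u) = 2*u*(-3 + n) (b(n, u) = (-3 + n)*(2*u) = 2*u*(-3 + n))
o(C) = C - 2*C*(-3 + C)
(-48630 + 44447)*(o(-186) + 41669) = (-48630 + 44447)*(-186*(7 - 2*(-186)) + 41669) = -4183*(-186*(7 + 372) + 41669) = -4183*(-186*379 + 41669) = -4183*(-70494 + 41669) = -4183*(-28825) = 120574975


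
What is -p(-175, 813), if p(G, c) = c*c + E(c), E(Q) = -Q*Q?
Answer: 0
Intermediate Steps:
E(Q) = -Q²
p(G, c) = 0 (p(G, c) = c*c - c² = c² - c² = 0)
-p(-175, 813) = -1*0 = 0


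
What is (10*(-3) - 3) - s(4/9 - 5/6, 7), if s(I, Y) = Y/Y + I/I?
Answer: -35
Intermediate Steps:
s(I, Y) = 2 (s(I, Y) = 1 + 1 = 2)
(10*(-3) - 3) - s(4/9 - 5/6, 7) = (10*(-3) - 3) - 1*2 = (-30 - 3) - 2 = -33 - 2 = -35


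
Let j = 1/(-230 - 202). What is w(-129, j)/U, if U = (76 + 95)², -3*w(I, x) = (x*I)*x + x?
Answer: 187/5457072384 ≈ 3.4267e-8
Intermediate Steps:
j = -1/432 (j = 1/(-432) = -1/432 ≈ -0.0023148)
w(I, x) = -x/3 - I*x²/3 (w(I, x) = -((x*I)*x + x)/3 = -((I*x)*x + x)/3 = -(I*x² + x)/3 = -(x + I*x²)/3 = -x/3 - I*x²/3)
U = 29241 (U = 171² = 29241)
w(-129, j)/U = -⅓*(-1/432)*(1 - 129*(-1/432))/29241 = -⅓*(-1/432)*(1 + 43/144)*(1/29241) = -⅓*(-1/432)*187/144*(1/29241) = (187/186624)*(1/29241) = 187/5457072384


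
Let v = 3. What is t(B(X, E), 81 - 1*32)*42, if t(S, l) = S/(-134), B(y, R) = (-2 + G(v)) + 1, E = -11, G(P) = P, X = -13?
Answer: -42/67 ≈ -0.62687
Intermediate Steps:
B(y, R) = 2 (B(y, R) = (-2 + 3) + 1 = 1 + 1 = 2)
t(S, l) = -S/134 (t(S, l) = S*(-1/134) = -S/134)
t(B(X, E), 81 - 1*32)*42 = -1/134*2*42 = -1/67*42 = -42/67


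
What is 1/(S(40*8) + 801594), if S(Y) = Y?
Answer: 1/801914 ≈ 1.2470e-6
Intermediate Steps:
1/(S(40*8) + 801594) = 1/(40*8 + 801594) = 1/(320 + 801594) = 1/801914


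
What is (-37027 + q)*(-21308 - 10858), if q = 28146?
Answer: 285666246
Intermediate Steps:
(-37027 + q)*(-21308 - 10858) = (-37027 + 28146)*(-21308 - 10858) = -8881*(-32166) = 285666246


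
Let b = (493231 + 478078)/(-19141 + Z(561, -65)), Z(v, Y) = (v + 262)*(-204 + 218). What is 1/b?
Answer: -7619/971309 ≈ -0.0078441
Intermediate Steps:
Z(v, Y) = 3668 + 14*v (Z(v, Y) = (262 + v)*14 = 3668 + 14*v)
b = -971309/7619 (b = (493231 + 478078)/(-19141 + (3668 + 14*561)) = 971309/(-19141 + (3668 + 7854)) = 971309/(-19141 + 11522) = 971309/(-7619) = 971309*(-1/7619) = -971309/7619 ≈ -127.49)
1/b = 1/(-971309/7619) = -7619/971309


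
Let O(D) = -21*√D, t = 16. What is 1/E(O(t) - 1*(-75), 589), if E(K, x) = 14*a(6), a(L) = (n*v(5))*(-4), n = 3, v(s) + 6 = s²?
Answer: -1/3192 ≈ -0.00031328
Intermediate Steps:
v(s) = -6 + s²
a(L) = -228 (a(L) = (3*(-6 + 5²))*(-4) = (3*(-6 + 25))*(-4) = (3*19)*(-4) = 57*(-4) = -228)
E(K, x) = -3192 (E(K, x) = 14*(-228) = -3192)
1/E(O(t) - 1*(-75), 589) = 1/(-3192) = -1/3192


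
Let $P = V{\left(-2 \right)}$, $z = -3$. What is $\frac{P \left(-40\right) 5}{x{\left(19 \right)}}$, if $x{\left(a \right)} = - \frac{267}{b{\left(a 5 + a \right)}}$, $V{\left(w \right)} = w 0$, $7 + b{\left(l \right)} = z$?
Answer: $0$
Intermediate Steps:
$b{\left(l \right)} = -10$ ($b{\left(l \right)} = -7 - 3 = -10$)
$V{\left(w \right)} = 0$
$x{\left(a \right)} = \frac{267}{10}$ ($x{\left(a \right)} = - \frac{267}{-10} = \left(-267\right) \left(- \frac{1}{10}\right) = \frac{267}{10}$)
$P = 0$
$\frac{P \left(-40\right) 5}{x{\left(19 \right)}} = \frac{0 \left(-40\right) 5}{\frac{267}{10}} = 0 \cdot 5 \cdot \frac{10}{267} = 0 \cdot \frac{10}{267} = 0$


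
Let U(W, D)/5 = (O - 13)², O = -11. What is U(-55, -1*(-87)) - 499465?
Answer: -496585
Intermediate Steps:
U(W, D) = 2880 (U(W, D) = 5*(-11 - 13)² = 5*(-24)² = 5*576 = 2880)
U(-55, -1*(-87)) - 499465 = 2880 - 499465 = -496585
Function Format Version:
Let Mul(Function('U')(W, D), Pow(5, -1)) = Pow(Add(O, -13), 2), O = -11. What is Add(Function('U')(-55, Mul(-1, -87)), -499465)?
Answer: -496585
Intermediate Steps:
Function('U')(W, D) = 2880 (Function('U')(W, D) = Mul(5, Pow(Add(-11, -13), 2)) = Mul(5, Pow(-24, 2)) = Mul(5, 576) = 2880)
Add(Function('U')(-55, Mul(-1, -87)), -499465) = Add(2880, -499465) = -496585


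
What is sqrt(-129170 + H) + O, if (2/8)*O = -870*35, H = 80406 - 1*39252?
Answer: -121800 + 4*I*sqrt(5501) ≈ -1.218e+5 + 296.67*I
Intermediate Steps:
H = 41154 (H = 80406 - 39252 = 41154)
O = -121800 (O = 4*(-870*35) = 4*(-30450) = -121800)
sqrt(-129170 + H) + O = sqrt(-129170 + 41154) - 121800 = sqrt(-88016) - 121800 = 4*I*sqrt(5501) - 121800 = -121800 + 4*I*sqrt(5501)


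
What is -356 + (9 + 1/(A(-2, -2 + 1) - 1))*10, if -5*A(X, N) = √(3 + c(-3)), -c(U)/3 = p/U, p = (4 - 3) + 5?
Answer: -1089/4 ≈ -272.25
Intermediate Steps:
p = 6 (p = 1 + 5 = 6)
c(U) = -18/U
A(X, N) = -⅗ (A(X, N) = -√(3 - 18/(-3))/5 = -√(3 - 18*(-⅓))/5 = -√(3 + 6)/5 = -√9/5 = -⅕*3 = -⅗)
-356 + (9 + 1/(A(-2, -2 + 1) - 1))*10 = -356 + (9 + 1/(-⅗ - 1))*10 = -356 + (9 + 1/(-8/5))*10 = -356 + (9 - 5/8)*10 = -356 + (67/8)*10 = -356 + 335/4 = -1089/4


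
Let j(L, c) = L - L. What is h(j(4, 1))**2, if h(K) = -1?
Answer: 1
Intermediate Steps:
j(L, c) = 0
h(j(4, 1))**2 = (-1)**2 = 1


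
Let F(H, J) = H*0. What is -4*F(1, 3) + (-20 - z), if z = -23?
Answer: 3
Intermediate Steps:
F(H, J) = 0
-4*F(1, 3) + (-20 - z) = -4*0 + (-20 - 1*(-23)) = 0 + (-20 + 23) = 0 + 3 = 3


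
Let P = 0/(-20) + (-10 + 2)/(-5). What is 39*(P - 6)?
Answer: -858/5 ≈ -171.60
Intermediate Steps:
P = 8/5 (P = 0*(-1/20) - 8*(-1/5) = 0 + 8/5 = 8/5 ≈ 1.6000)
39*(P - 6) = 39*(8/5 - 6) = 39*(-22/5) = -858/5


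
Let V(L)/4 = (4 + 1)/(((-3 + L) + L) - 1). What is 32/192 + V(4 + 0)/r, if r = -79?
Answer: 49/474 ≈ 0.10338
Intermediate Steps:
V(L) = 20/(-4 + 2*L) (V(L) = 4*((4 + 1)/(((-3 + L) + L) - 1)) = 4*(5/((-3 + 2*L) - 1)) = 4*(5/(-4 + 2*L)) = 20/(-4 + 2*L))
32/192 + V(4 + 0)/r = 32/192 + (10/(-2 + (4 + 0)))/(-79) = 32*(1/192) + (10/(-2 + 4))*(-1/79) = 1/6 + (10/2)*(-1/79) = 1/6 + (10*(1/2))*(-1/79) = 1/6 + 5*(-1/79) = 1/6 - 5/79 = 49/474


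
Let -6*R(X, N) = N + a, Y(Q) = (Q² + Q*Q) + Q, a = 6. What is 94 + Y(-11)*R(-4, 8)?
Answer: -445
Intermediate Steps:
Y(Q) = Q + 2*Q² (Y(Q) = (Q² + Q²) + Q = 2*Q² + Q = Q + 2*Q²)
R(X, N) = -1 - N/6 (R(X, N) = -(N + 6)/6 = -(6 + N)/6 = -1 - N/6)
94 + Y(-11)*R(-4, 8) = 94 + (-11*(1 + 2*(-11)))*(-1 - ⅙*8) = 94 + (-11*(1 - 22))*(-1 - 4/3) = 94 - 11*(-21)*(-7/3) = 94 + 231*(-7/3) = 94 - 539 = -445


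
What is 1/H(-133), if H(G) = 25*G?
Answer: -1/3325 ≈ -0.00030075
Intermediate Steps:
1/H(-133) = 1/(25*(-133)) = 1/(-3325) = -1/3325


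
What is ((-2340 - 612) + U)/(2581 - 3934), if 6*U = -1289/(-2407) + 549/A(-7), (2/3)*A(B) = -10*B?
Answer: 745830922/341950455 ≈ 2.1811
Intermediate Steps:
A(B) = -15*B (A(B) = 3*(-10*B)/2 = -15*B)
U = 242798/252735 (U = (-1289/(-2407) + 549/((-15*(-7))))/6 = (-1289*(-1/2407) + 549/105)/6 = (1289/2407 + 549*(1/105))/6 = (1289/2407 + 183/35)/6 = (⅙)*(485596/84245) = 242798/252735 ≈ 0.96068)
((-2340 - 612) + U)/(2581 - 3934) = ((-2340 - 612) + 242798/252735)/(2581 - 3934) = (-2952 + 242798/252735)/(-1353) = -745830922/252735*(-1/1353) = 745830922/341950455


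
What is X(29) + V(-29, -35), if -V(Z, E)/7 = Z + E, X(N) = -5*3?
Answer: 433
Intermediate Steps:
X(N) = -15
V(Z, E) = -7*E - 7*Z (V(Z, E) = -7*(Z + E) = -7*(E + Z) = -7*E - 7*Z)
X(29) + V(-29, -35) = -15 + (-7*(-35) - 7*(-29)) = -15 + (245 + 203) = -15 + 448 = 433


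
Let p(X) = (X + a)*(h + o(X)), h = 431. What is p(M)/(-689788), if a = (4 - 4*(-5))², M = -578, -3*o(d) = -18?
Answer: 437/344894 ≈ 0.0012671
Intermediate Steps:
o(d) = 6 (o(d) = -⅓*(-18) = 6)
a = 576 (a = (4 + 20)² = 24² = 576)
p(X) = 251712 + 437*X (p(X) = (X + 576)*(431 + 6) = (576 + X)*437 = 251712 + 437*X)
p(M)/(-689788) = (251712 + 437*(-578))/(-689788) = (251712 - 252586)*(-1/689788) = -874*(-1/689788) = 437/344894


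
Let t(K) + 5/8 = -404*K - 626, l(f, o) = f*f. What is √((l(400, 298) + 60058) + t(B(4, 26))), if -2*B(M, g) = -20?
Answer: 3*√382918/4 ≈ 464.10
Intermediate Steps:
l(f, o) = f²
B(M, g) = 10 (B(M, g) = -½*(-20) = 10)
t(K) = -5013/8 - 404*K (t(K) = -5/8 + (-404*K - 626) = -5/8 + (-626 - 404*K) = -5013/8 - 404*K)
√((l(400, 298) + 60058) + t(B(4, 26))) = √((400² + 60058) + (-5013/8 - 404*10)) = √((160000 + 60058) + (-5013/8 - 4040)) = √(220058 - 37333/8) = √(1723131/8) = 3*√382918/4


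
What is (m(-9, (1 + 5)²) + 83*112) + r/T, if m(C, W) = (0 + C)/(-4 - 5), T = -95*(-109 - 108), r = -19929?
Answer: 27376818/2945 ≈ 9296.0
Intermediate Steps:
T = 20615 (T = -95*(-217) = 20615)
m(C, W) = -C/9 (m(C, W) = C/(-9) = C*(-⅑) = -C/9)
(m(-9, (1 + 5)²) + 83*112) + r/T = (-⅑*(-9) + 83*112) - 19929/20615 = (1 + 9296) - 19929*1/20615 = 9297 - 2847/2945 = 27376818/2945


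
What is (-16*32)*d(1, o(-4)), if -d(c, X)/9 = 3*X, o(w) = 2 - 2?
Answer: 0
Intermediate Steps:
o(w) = 0
d(c, X) = -27*X
(-16*32)*d(1, o(-4)) = (-16*32)*(-27*0) = -512*0 = 0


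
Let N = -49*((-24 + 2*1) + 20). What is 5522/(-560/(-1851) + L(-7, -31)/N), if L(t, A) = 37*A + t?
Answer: -500839878/1040587 ≈ -481.31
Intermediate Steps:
L(t, A) = t + 37*A
N = 98 (N = -49*((-24 + 2) + 20) = -49*(-22 + 20) = -49*(-2) = 98)
5522/(-560/(-1851) + L(-7, -31)/N) = 5522/(-560/(-1851) + (-7 + 37*(-31))/98) = 5522/(-560*(-1/1851) + (-7 - 1147)*(1/98)) = 5522/(560/1851 - 1154*1/98) = 5522/(560/1851 - 577/49) = 5522/(-1040587/90699) = 5522*(-90699/1040587) = -500839878/1040587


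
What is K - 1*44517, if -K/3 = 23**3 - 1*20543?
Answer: -19389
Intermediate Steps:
K = 25128 (K = -3*(23**3 - 1*20543) = -3*(12167 - 20543) = -3*(-8376) = 25128)
K - 1*44517 = 25128 - 1*44517 = 25128 - 44517 = -19389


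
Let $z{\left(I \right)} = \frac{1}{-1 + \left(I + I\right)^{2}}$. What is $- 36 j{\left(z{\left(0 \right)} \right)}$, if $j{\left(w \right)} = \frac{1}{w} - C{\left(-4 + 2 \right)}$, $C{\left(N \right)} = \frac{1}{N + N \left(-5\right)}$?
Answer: $\frac{81}{2} \approx 40.5$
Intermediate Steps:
$C{\left(N \right)} = - \frac{1}{4 N}$ ($C{\left(N \right)} = \frac{1}{N - 5 N} = \frac{1}{\left(-4\right) N} = - \frac{1}{4 N}$)
$z{\left(I \right)} = \frac{1}{-1 + 4 I^{2}}$ ($z{\left(I \right)} = \frac{1}{-1 + \left(2 I\right)^{2}} = \frac{1}{-1 + 4 I^{2}}$)
$j{\left(w \right)} = - \frac{1}{8} + \frac{1}{w}$ ($j{\left(w \right)} = \frac{1}{w} - - \frac{1}{4 \left(-4 + 2\right)} = \frac{1}{w} - - \frac{1}{4 \left(-2\right)} = \frac{1}{w} - \left(- \frac{1}{4}\right) \left(- \frac{1}{2}\right) = \frac{1}{w} - \frac{1}{8} = - \frac{1}{8} + \frac{1}{w}$)
$- 36 j{\left(z{\left(0 \right)} \right)} = - 36 \frac{8 - \frac{1}{-1 + 4 \cdot 0^{2}}}{8 \frac{1}{-1 + 4 \cdot 0^{2}}} = - 36 \frac{8 - \frac{1}{-1 + 4 \cdot 0}}{8 \frac{1}{-1 + 4 \cdot 0}} = - 36 \frac{8 - \frac{1}{-1 + 0}}{8 \frac{1}{-1 + 0}} = - 36 \frac{8 - \frac{1}{-1}}{8 \frac{1}{-1}} = - 36 \frac{8 - -1}{8 \left(-1\right)} = - 36 \cdot \frac{1}{8} \left(-1\right) \left(8 + 1\right) = - 36 \cdot \frac{1}{8} \left(-1\right) 9 = \left(-36\right) \left(- \frac{9}{8}\right) = \frac{81}{2}$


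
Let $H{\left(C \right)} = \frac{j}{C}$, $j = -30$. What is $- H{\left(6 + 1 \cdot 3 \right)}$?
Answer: $\frac{10}{3} \approx 3.3333$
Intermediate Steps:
$H{\left(C \right)} = - \frac{30}{C}$
$- H{\left(6 + 1 \cdot 3 \right)} = - \frac{-30}{6 + 1 \cdot 3} = - \frac{-30}{6 + 3} = - \frac{-30}{9} = \left(-1\right) \left(- \frac{10}{3}\right) = \frac{10}{3}$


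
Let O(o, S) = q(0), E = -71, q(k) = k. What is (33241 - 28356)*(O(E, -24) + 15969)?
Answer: 78008565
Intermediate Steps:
O(o, S) = 0
(33241 - 28356)*(O(E, -24) + 15969) = (33241 - 28356)*(0 + 15969) = 4885*15969 = 78008565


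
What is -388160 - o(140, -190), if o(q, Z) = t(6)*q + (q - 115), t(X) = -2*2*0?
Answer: -388185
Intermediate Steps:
t(X) = 0 (t(X) = -4*0 = 0)
o(q, Z) = -115 + q (o(q, Z) = 0*q + (q - 115) = 0 + (-115 + q) = -115 + q)
-388160 - o(140, -190) = -388160 - (-115 + 140) = -388160 - 1*25 = -388160 - 25 = -388185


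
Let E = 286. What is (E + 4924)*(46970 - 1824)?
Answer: 235210660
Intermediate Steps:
(E + 4924)*(46970 - 1824) = (286 + 4924)*(46970 - 1824) = 5210*45146 = 235210660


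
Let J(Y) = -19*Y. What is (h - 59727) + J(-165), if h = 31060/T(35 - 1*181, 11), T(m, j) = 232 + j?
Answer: -13720796/243 ≈ -56464.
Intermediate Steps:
h = 31060/243 (h = 31060/(232 + 11) = 31060/243 ≈ 127.82)
(h - 59727) + J(-165) = (31060/243 - 59727) - 19*(-165) = -14482601/243 + 3135 = -13720796/243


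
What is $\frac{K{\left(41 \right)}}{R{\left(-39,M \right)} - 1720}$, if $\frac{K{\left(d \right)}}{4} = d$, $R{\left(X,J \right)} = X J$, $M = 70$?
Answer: $- \frac{82}{2225} \approx -0.036854$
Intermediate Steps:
$R{\left(X,J \right)} = J X$
$K{\left(d \right)} = 4 d$
$\frac{K{\left(41 \right)}}{R{\left(-39,M \right)} - 1720} = \frac{4 \cdot 41}{70 \left(-39\right) - 1720} = \frac{164}{-2730 - 1720} = \frac{164}{-4450} = 164 \left(- \frac{1}{4450}\right) = - \frac{82}{2225}$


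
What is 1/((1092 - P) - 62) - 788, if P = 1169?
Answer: -109533/139 ≈ -788.01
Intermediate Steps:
1/((1092 - P) - 62) - 788 = 1/((1092 - 1*1169) - 62) - 788 = 1/((1092 - 1169) - 62) - 788 = 1/(-77 - 62) - 788 = 1/(-139) - 788 = -1/139 - 788 = -109533/139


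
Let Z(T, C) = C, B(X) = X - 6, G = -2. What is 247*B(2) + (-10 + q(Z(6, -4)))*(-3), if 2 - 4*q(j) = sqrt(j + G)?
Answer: -1919/2 + 3*I*sqrt(6)/4 ≈ -959.5 + 1.8371*I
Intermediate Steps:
B(X) = -6 + X
q(j) = 1/2 - sqrt(-2 + j)/4 (q(j) = 1/2 - sqrt(j - 2)/4 = 1/2 - sqrt(-2 + j)/4)
247*B(2) + (-10 + q(Z(6, -4)))*(-3) = 247*(-6 + 2) + (-10 + (1/2 - sqrt(-2 - 4)/4))*(-3) = 247*(-4) + (-10 + (1/2 - I*sqrt(6)/4))*(-3) = -988 + (-10 + (1/2 - I*sqrt(6)/4))*(-3) = -988 + (-19/2 - I*sqrt(6)/4)*(-3) = -988 + (57/2 + 3*I*sqrt(6)/4) = -1919/2 + 3*I*sqrt(6)/4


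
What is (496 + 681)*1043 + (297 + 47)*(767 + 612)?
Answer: 1701987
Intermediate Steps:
(496 + 681)*1043 + (297 + 47)*(767 + 612) = 1177*1043 + 344*1379 = 1227611 + 474376 = 1701987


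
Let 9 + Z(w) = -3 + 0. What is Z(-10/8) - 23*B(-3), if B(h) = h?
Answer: 57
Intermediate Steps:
Z(w) = -12 (Z(w) = -9 + (-3 + 0) = -9 - 3 = -12)
Z(-10/8) - 23*B(-3) = -12 - 23*(-3) = -12 + 69 = 57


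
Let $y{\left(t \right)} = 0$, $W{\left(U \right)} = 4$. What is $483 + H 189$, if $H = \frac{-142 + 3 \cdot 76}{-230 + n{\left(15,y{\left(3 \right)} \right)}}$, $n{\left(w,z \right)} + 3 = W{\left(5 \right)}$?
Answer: $\frac{94353}{229} \approx 412.02$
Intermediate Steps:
$n{\left(w,z \right)} = 1$ ($n{\left(w,z \right)} = -3 + 4 = 1$)
$H = - \frac{86}{229}$ ($H = \frac{-142 + 3 \cdot 76}{-230 + 1} = \frac{-142 + 228}{-229} = 86 \left(- \frac{1}{229}\right) = - \frac{86}{229} \approx -0.37555$)
$483 + H 189 = 483 - \frac{16254}{229} = \frac{94353}{229}$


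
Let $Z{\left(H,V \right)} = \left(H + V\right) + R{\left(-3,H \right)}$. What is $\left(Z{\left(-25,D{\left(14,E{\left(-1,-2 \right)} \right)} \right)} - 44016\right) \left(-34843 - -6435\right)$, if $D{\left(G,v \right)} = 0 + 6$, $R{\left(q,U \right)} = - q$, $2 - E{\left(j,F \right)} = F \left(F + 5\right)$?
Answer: $1250861056$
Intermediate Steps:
$E{\left(j,F \right)} = 2 - F \left(5 + F\right)$ ($E{\left(j,F \right)} = 2 - F \left(F + 5\right) = 2 - F \left(5 + F\right)$)
$D{\left(G,v \right)} = 6$
$Z{\left(H,V \right)} = 3 + H + V$ ($Z{\left(H,V \right)} = \left(H + V\right) - -3 = \left(H + V\right) + 3 = 3 + H + V$)
$\left(Z{\left(-25,D{\left(14,E{\left(-1,-2 \right)} \right)} \right)} - 44016\right) \left(-34843 - -6435\right) = \left(\left(3 - 25 + 6\right) - 44016\right) \left(-34843 - -6435\right) = \left(-16 - 44016\right) \left(-34843 + 6435\right) = \left(-44032\right) \left(-28408\right) = 1250861056$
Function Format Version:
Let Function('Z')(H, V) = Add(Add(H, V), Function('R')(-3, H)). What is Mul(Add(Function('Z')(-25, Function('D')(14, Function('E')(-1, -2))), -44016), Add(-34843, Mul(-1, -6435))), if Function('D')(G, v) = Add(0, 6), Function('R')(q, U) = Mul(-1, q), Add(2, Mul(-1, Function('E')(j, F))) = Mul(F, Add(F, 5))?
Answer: 1250861056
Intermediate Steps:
Function('E')(j, F) = Add(2, Mul(-1, F, Add(5, F))) (Function('E')(j, F) = Add(2, Mul(-1, Mul(F, Add(F, 5)))) = Add(2, Mul(-1, Mul(F, Add(5, F)))) = Add(2, Mul(-1, F, Add(5, F))))
Function('D')(G, v) = 6
Function('Z')(H, V) = Add(3, H, V) (Function('Z')(H, V) = Add(Add(H, V), Mul(-1, -3)) = Add(Add(H, V), 3) = Add(3, H, V))
Mul(Add(Function('Z')(-25, Function('D')(14, Function('E')(-1, -2))), -44016), Add(-34843, Mul(-1, -6435))) = Mul(Add(Add(3, -25, 6), -44016), Add(-34843, Mul(-1, -6435))) = Mul(Add(-16, -44016), Add(-34843, 6435)) = Mul(-44032, -28408) = 1250861056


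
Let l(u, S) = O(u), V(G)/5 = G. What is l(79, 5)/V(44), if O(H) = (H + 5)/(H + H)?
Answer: 21/8690 ≈ 0.0024166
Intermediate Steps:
V(G) = 5*G
O(H) = (5 + H)/(2*H) (O(H) = (5 + H)/((2*H)) = (5 + H)*(1/(2*H)) = (5 + H)/(2*H))
l(u, S) = (5 + u)/(2*u)
l(79, 5)/V(44) = ((½)*(5 + 79)/79)/((5*44)) = ((½)*(1/79)*84)/220 = (42/79)*(1/220) = 21/8690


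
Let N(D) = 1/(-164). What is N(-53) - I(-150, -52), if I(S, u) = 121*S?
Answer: 2976599/164 ≈ 18150.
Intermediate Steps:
N(D) = -1/164
N(-53) - I(-150, -52) = -1/164 - 121*(-150) = -1/164 - 1*(-18150) = -1/164 + 18150 = 2976599/164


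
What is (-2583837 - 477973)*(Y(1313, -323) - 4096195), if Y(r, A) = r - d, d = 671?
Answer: 12539805130930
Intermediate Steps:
Y(r, A) = -671 + r (Y(r, A) = r - 1*671 = r - 671 = -671 + r)
(-2583837 - 477973)*(Y(1313, -323) - 4096195) = (-2583837 - 477973)*((-671 + 1313) - 4096195) = -3061810*(642 - 4096195) = -3061810*(-4095553) = 12539805130930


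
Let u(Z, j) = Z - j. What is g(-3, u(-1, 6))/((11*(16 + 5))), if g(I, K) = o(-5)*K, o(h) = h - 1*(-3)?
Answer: 2/33 ≈ 0.060606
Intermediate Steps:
o(h) = 3 + h (o(h) = h + 3 = 3 + h)
g(I, K) = -2*K (g(I, K) = (3 - 5)*K = -2*K)
g(-3, u(-1, 6))/((11*(16 + 5))) = (-2*(-1 - 1*6))/((11*(16 + 5))) = (-2*(-1 - 6))/((11*21)) = -2*(-7)/231 = 14*(1/231) = 2/33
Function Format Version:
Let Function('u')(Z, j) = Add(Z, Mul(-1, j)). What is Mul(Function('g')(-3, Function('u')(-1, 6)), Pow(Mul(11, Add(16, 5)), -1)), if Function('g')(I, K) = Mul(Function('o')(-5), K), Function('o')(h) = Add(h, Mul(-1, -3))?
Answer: Rational(2, 33) ≈ 0.060606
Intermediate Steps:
Function('o')(h) = Add(3, h) (Function('o')(h) = Add(h, 3) = Add(3, h))
Function('g')(I, K) = Mul(-2, K) (Function('g')(I, K) = Mul(Add(3, -5), K) = Mul(-2, K))
Mul(Function('g')(-3, Function('u')(-1, 6)), Pow(Mul(11, Add(16, 5)), -1)) = Mul(Mul(-2, Add(-1, Mul(-1, 6))), Pow(Mul(11, Add(16, 5)), -1)) = Mul(Mul(-2, Add(-1, -6)), Pow(Mul(11, 21), -1)) = Mul(Mul(-2, -7), Pow(231, -1)) = Mul(14, Rational(1, 231)) = Rational(2, 33)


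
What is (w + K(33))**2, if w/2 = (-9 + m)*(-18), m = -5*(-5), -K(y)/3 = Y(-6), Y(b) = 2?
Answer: 338724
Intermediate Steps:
K(y) = -6 (K(y) = -3*2 = -6)
m = 25
w = -576 (w = 2*((-9 + 25)*(-18)) = 2*(16*(-18)) = 2*(-288) = -576)
(w + K(33))**2 = (-576 - 6)**2 = (-582)**2 = 338724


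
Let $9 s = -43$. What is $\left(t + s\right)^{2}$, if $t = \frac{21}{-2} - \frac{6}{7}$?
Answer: $\frac{4133089}{15876} \approx 260.34$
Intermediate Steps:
$s = - \frac{43}{9}$ ($s = \frac{1}{9} \left(-43\right) = - \frac{43}{9} \approx -4.7778$)
$t = - \frac{159}{14}$ ($t = 21 \left(- \frac{1}{2}\right) - \frac{6}{7} = - \frac{21}{2} - \frac{6}{7} = - \frac{159}{14} \approx -11.357$)
$\left(t + s\right)^{2} = \left(- \frac{159}{14} - \frac{43}{9}\right)^{2} = \left(- \frac{2033}{126}\right)^{2} = \frac{4133089}{15876}$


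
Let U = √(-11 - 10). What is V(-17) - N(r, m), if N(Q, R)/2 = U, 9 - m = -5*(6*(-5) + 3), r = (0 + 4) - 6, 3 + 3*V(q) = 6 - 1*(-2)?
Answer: 5/3 - 2*I*√21 ≈ 1.6667 - 9.1651*I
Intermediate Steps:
V(q) = 5/3 (V(q) = -1 + (6 - 1*(-2))/3 = -1 + (6 + 2)/3 = -1 + (⅓)*8 = -1 + 8/3 = 5/3)
r = -2 (r = 4 - 6 = -2)
m = -126 (m = 9 - (-5)*(6*(-5) + 3) = 9 - (-5)*(-30 + 3) = 9 - (-5)*(-27) = 9 - 1*135 = 9 - 135 = -126)
U = I*√21 (U = √(-21) = I*√21 ≈ 4.5826*I)
N(Q, R) = 2*I*√21 (N(Q, R) = 2*(I*√21) = 2*I*√21)
V(-17) - N(r, m) = 5/3 - 2*I*√21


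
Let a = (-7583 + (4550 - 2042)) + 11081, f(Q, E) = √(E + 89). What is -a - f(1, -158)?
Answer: -6006 - I*√69 ≈ -6006.0 - 8.3066*I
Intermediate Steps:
f(Q, E) = √(89 + E)
a = 6006 (a = (-7583 + 2508) + 11081 = -5075 + 11081 = 6006)
-a - f(1, -158) = -1*6006 - √(89 - 158) = -6006 - √(-69) = -6006 - I*√69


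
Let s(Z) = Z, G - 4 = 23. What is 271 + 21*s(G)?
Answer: 838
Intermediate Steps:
G = 27 (G = 4 + 23 = 27)
271 + 21*s(G) = 271 + 21*27 = 271 + 567 = 838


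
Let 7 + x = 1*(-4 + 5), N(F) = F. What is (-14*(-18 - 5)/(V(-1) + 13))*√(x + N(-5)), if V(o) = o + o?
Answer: 322*I*√11/11 ≈ 97.087*I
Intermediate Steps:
V(o) = 2*o
x = -6 (x = -7 + 1*(-4 + 5) = -7 + 1*1 = -7 + 1 = -6)
(-14*(-18 - 5)/(V(-1) + 13))*√(x + N(-5)) = (-14*(-18 - 5)/(2*(-1) + 13))*√(-6 - 5) = (-(-322)/(-2 + 13))*√(-11) = (-(-322)/11)*(I*√11) = (-14*(-23/11))*(I*√11) = 322*(I*√11)/11 = 322*I*√11/11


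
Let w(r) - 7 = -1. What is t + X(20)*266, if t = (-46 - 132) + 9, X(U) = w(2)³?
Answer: 57287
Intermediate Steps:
w(r) = 6 (w(r) = 7 - 1 = 6)
X(U) = 216 (X(U) = 6³ = 216)
t = -169 (t = -178 + 9 = -169)
t + X(20)*266 = -169 + 216*266 = -169 + 57456 = 57287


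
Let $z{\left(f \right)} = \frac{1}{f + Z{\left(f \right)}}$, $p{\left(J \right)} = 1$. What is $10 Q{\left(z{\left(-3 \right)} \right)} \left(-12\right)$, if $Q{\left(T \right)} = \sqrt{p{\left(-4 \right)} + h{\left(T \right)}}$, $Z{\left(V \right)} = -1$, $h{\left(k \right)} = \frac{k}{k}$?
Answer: $- 120 \sqrt{2} \approx -169.71$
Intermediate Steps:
$h{\left(k \right)} = 1$
$z{\left(f \right)} = \frac{1}{-1 + f}$ ($z{\left(f \right)} = \frac{1}{f - 1} = \frac{1}{-1 + f}$)
$Q{\left(T \right)} = \sqrt{2}$ ($Q{\left(T \right)} = \sqrt{1 + 1} = \sqrt{2}$)
$10 Q{\left(z{\left(-3 \right)} \right)} \left(-12\right) = 10 \sqrt{2} \left(-12\right) = - 120 \sqrt{2}$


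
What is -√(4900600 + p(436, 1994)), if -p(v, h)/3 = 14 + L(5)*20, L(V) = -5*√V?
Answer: -√(4900558 + 300*√5) ≈ -2213.9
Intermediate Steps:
p(v, h) = -42 + 300*√5 (p(v, h) = -3*(14 - 5*√5*20) = -3*(14 - 100*√5) = -42 + 300*√5)
-√(4900600 + p(436, 1994)) = -√(4900600 + (-42 + 300*√5)) = -√(4900558 + 300*√5)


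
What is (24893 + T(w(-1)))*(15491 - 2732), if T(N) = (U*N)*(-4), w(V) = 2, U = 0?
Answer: 317609787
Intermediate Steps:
T(N) = 0 (T(N) = (0*N)*(-4) = 0*(-4) = 0)
(24893 + T(w(-1)))*(15491 - 2732) = (24893 + 0)*(15491 - 2732) = 24893*12759 = 317609787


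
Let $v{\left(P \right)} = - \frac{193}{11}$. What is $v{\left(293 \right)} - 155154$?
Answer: $- \frac{1706887}{11} \approx -1.5517 \cdot 10^{5}$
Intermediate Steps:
$v{\left(P \right)} = - \frac{193}{11}$ ($v{\left(P \right)} = \left(-193\right) \frac{1}{11} = - \frac{193}{11}$)
$v{\left(293 \right)} - 155154 = - \frac{193}{11} - 155154 = - \frac{1706887}{11}$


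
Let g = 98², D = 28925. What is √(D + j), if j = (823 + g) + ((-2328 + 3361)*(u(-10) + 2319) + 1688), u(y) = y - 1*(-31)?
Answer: 6*√68285 ≈ 1567.9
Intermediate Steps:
u(y) = 31 + y (u(y) = y + 31 = 31 + y)
g = 9604
j = 2429335 (j = (823 + 9604) + ((-2328 + 3361)*((31 - 10) + 2319) + 1688) = 10427 + (1033*(21 + 2319) + 1688) = 10427 + (1033*2340 + 1688) = 10427 + (2417220 + 1688) = 10427 + 2418908 = 2429335)
√(D + j) = √(28925 + 2429335) = √2458260 = 6*√68285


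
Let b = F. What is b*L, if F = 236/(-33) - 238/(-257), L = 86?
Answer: -4540628/8481 ≈ -535.39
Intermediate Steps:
F = -52798/8481 (F = 236*(-1/33) - 238*(-1/257) = -236/33 + 238/257 = -52798/8481 ≈ -6.2254)
b = -52798/8481 ≈ -6.2254
b*L = -52798/8481*86 = -4540628/8481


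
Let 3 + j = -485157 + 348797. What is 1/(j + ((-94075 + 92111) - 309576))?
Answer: -1/447903 ≈ -2.2326e-6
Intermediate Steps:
j = -136363 (j = -3 + (-485157 + 348797) = -3 - 136360 = -136363)
1/(j + ((-94075 + 92111) - 309576)) = 1/(-136363 + ((-94075 + 92111) - 309576)) = 1/(-136363 + (-1964 - 309576)) = 1/(-136363 - 311540) = 1/(-447903) = -1/447903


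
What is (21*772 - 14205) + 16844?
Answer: 18851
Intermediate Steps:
(21*772 - 14205) + 16844 = (16212 - 14205) + 16844 = 2007 + 16844 = 18851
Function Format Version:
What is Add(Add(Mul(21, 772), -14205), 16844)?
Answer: 18851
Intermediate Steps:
Add(Add(Mul(21, 772), -14205), 16844) = Add(Add(16212, -14205), 16844) = Add(2007, 16844) = 18851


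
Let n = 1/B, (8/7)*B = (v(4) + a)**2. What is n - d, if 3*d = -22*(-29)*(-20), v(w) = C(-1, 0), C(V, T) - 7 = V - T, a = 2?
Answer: 714563/168 ≈ 4253.4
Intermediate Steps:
C(V, T) = 7 + V - T (C(V, T) = 7 + (V - T) = 7 + V - T)
v(w) = 6 (v(w) = 7 - 1 - 1*0 = 7 - 1 + 0 = 6)
d = -12760/3 (d = (-22*(-29)*(-20))/3 = (638*(-20))/3 = (1/3)*(-12760) = -12760/3 ≈ -4253.3)
B = 56 (B = 7*(6 + 2)**2/8 = (7/8)*8**2 = (7/8)*64 = 56)
n = 1/56 ≈ 0.017857
n - d = 1/56 - 1*(-12760/3) = 1/56 + 12760/3 = 714563/168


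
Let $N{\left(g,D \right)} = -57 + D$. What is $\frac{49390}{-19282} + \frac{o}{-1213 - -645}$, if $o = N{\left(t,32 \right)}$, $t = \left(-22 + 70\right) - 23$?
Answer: $- \frac{13785735}{5476088} \approx -2.5174$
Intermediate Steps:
$t = 25$ ($t = 48 - 23 = 25$)
$o = -25$ ($o = -57 + 32 = -25$)
$\frac{49390}{-19282} + \frac{o}{-1213 - -645} = \frac{49390}{-19282} - \frac{25}{-1213 - -645} = 49390 \left(- \frac{1}{19282}\right) - \frac{25}{-1213 + 645} = - \frac{24695}{9641} - \frac{25}{-568} = - \frac{24695}{9641} - - \frac{25}{568} = - \frac{24695}{9641} + \frac{25}{568} = - \frac{13785735}{5476088}$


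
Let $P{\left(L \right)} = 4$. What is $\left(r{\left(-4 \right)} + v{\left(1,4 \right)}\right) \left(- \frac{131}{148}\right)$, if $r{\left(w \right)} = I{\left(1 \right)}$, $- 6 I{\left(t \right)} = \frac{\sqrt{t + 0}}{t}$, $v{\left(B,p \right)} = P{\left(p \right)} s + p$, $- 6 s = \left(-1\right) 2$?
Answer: $- \frac{4061}{888} \approx -4.5732$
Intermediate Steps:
$s = \frac{1}{3}$ ($s = - \frac{\left(-1\right) 2}{6} = \left(- \frac{1}{6}\right) \left(-2\right) = \frac{1}{3} \approx 0.33333$)
$v{\left(B,p \right)} = \frac{4}{3} + p$ ($v{\left(B,p \right)} = 4 \cdot \frac{1}{3} + p = \frac{4}{3} + p$)
$I{\left(t \right)} = - \frac{1}{6 \sqrt{t}}$ ($I{\left(t \right)} = - \frac{\sqrt{t + 0} \frac{1}{t}}{6} = - \frac{\sqrt{t} \frac{1}{t}}{6} = - \frac{1}{6 \sqrt{t}}$)
$r{\left(w \right)} = - \frac{1}{6}$ ($r{\left(w \right)} = - \frac{1}{6 \cdot 1} = \left(- \frac{1}{6}\right) 1 = - \frac{1}{6}$)
$\left(r{\left(-4 \right)} + v{\left(1,4 \right)}\right) \left(- \frac{131}{148}\right) = \left(- \frac{1}{6} + \left(\frac{4}{3} + 4\right)\right) \left(- \frac{131}{148}\right) = \left(- \frac{1}{6} + \frac{16}{3}\right) \left(\left(-131\right) \frac{1}{148}\right) = \frac{31}{6} \left(- \frac{131}{148}\right) = - \frac{4061}{888}$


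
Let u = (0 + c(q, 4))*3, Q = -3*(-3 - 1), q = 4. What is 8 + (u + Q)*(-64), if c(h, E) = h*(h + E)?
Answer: -6904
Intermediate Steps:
Q = 12 (Q = -3*(-4) = 12)
c(h, E) = h*(E + h)
u = 96 (u = (0 + 4*(4 + 4))*3 = (0 + 4*8)*3 = (0 + 32)*3 = 32*3 = 96)
8 + (u + Q)*(-64) = 8 + (96 + 12)*(-64) = 8 + 108*(-64) = 8 - 6912 = -6904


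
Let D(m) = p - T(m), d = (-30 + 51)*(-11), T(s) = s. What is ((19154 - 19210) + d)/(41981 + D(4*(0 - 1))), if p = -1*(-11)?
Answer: -287/41996 ≈ -0.0068340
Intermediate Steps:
d = -231 (d = 21*(-11) = -231)
p = 11
D(m) = 11 - m
((19154 - 19210) + d)/(41981 + D(4*(0 - 1))) = ((19154 - 19210) - 231)/(41981 + (11 - 4*(0 - 1))) = (-56 - 231)/(41981 + (11 - 4*(-1))) = -287/(41981 + (11 - 1*(-4))) = -287/(41981 + (11 + 4)) = -287/(41981 + 15) = -287/41996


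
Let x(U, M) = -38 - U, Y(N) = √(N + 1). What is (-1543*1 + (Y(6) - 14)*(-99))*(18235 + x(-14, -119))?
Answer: -2859127 - 1802889*√7 ≈ -7.6291e+6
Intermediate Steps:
Y(N) = √(1 + N)
(-1543*1 + (Y(6) - 14)*(-99))*(18235 + x(-14, -119)) = (-1543*1 + (√(1 + 6) - 14)*(-99))*(18235 + (-38 - 1*(-14))) = (-1543 + (√7 - 14)*(-99))*(18235 + (-38 + 14)) = (-1543 + (-14 + √7)*(-99))*(18235 - 24) = (-1543 + (1386 - 99*√7))*18211 = (-157 - 99*√7)*18211 = -2859127 - 1802889*√7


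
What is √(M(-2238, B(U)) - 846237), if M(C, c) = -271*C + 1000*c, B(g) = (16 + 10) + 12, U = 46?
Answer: I*√201739 ≈ 449.15*I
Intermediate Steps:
B(g) = 38 (B(g) = 26 + 12 = 38)
√(M(-2238, B(U)) - 846237) = √((-271*(-2238) + 1000*38) - 846237) = √((606498 + 38000) - 846237) = √(644498 - 846237) = √(-201739) = I*√201739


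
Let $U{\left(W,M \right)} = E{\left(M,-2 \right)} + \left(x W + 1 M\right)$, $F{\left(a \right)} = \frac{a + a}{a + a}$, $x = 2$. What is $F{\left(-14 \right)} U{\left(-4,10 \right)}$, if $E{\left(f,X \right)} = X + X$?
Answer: $-2$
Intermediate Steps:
$E{\left(f,X \right)} = 2 X$
$F{\left(a \right)} = 1$ ($F{\left(a \right)} = \frac{2 a}{2 a} = 2 a \frac{1}{2 a} = 1$)
$U{\left(W,M \right)} = -4 + M + 2 W$ ($U{\left(W,M \right)} = 2 \left(-2\right) + \left(2 W + 1 M\right) = -4 + \left(2 W + M\right) = -4 + \left(M + 2 W\right) = -4 + M + 2 W$)
$F{\left(-14 \right)} U{\left(-4,10 \right)} = 1 \left(-4 + 10 + 2 \left(-4\right)\right) = 1 \left(-4 + 10 - 8\right) = 1 \left(-2\right) = -2$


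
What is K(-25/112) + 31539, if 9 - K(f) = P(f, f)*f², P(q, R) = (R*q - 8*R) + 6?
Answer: 4964077446303/157351936 ≈ 31548.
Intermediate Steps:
P(q, R) = 6 - 8*R + R*q (P(q, R) = (-8*R + R*q) + 6 = 6 - 8*R + R*q)
K(f) = 9 - f²*(6 + f² - 8*f) (K(f) = 9 - (6 - 8*f + f*f)*f² = 9 - (6 - 8*f + f²)*f² = 9 - (6 + f² - 8*f)*f² = 9 - f²*(6 + f² - 8*f))
K(-25/112) + 31539 = (9 + (-25/112)²*(-6 - (-25/112)² + 8*(-25/112))) + 31539 = (9 + 625*(-6 - 1*625/12544 - 25/14)/12544) + 31539 = (9 + 625*(-6 - 625/12544 - 25/14)/12544) + 31539 = (9 + (625/12544)*(-98289/12544)) + 31539 = (9 - 61430625/157351936) + 31539 = 1354736799/157351936 + 31539 = 4964077446303/157351936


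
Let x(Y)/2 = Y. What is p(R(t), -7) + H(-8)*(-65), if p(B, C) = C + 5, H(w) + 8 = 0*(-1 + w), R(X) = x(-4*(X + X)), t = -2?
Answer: 518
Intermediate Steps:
x(Y) = 2*Y
R(X) = -16*X (R(X) = 2*(-4*(X + X)) = 2*(-8*X) = -16*X)
H(w) = -8 (H(w) = -8 + 0*(-1 + w) = -8 + 0 = -8)
p(B, C) = 5 + C
p(R(t), -7) + H(-8)*(-65) = (5 - 7) - 8*(-65) = -2 + 520 = 518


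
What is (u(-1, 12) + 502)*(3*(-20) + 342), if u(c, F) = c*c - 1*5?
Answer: 140436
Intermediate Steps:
u(c, F) = -5 + c**2 (u(c, F) = c**2 - 5 = -5 + c**2)
(u(-1, 12) + 502)*(3*(-20) + 342) = ((-5 + (-1)**2) + 502)*(3*(-20) + 342) = ((-5 + 1) + 502)*(-60 + 342) = (-4 + 502)*282 = 498*282 = 140436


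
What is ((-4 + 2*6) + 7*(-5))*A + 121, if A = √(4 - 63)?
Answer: 121 - 27*I*√59 ≈ 121.0 - 207.39*I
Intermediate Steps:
A = I*√59 (A = √(-59) = I*√59 ≈ 7.6811*I)
((-4 + 2*6) + 7*(-5))*A + 121 = ((-4 + 2*6) + 7*(-5))*(I*√59) + 121 = ((-4 + 12) - 35)*(I*√59) + 121 = (8 - 35)*(I*√59) + 121 = -27*I*√59 + 121 = 121 - 27*I*√59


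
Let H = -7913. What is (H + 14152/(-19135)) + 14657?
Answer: 129032288/19135 ≈ 6743.3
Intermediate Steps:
(H + 14152/(-19135)) + 14657 = (-7913 + 14152/(-19135)) + 14657 = (-7913 + 14152*(-1/19135)) + 14657 = (-7913 - 14152/19135) + 14657 = -151429407/19135 + 14657 = 129032288/19135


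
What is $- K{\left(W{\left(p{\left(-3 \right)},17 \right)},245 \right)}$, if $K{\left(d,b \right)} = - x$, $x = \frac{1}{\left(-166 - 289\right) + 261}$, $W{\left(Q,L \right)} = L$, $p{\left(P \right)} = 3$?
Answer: $- \frac{1}{194} \approx -0.0051546$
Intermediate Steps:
$x = - \frac{1}{194}$ ($x = \frac{1}{\left(-166 - 289\right) + 261} = \frac{1}{-455 + 261} = \frac{1}{-194} = - \frac{1}{194} \approx -0.0051546$)
$K{\left(d,b \right)} = \frac{1}{194}$ ($K{\left(d,b \right)} = \left(-1\right) \left(- \frac{1}{194}\right) = \frac{1}{194}$)
$- K{\left(W{\left(p{\left(-3 \right)},17 \right)},245 \right)} = \left(-1\right) \frac{1}{194} = - \frac{1}{194}$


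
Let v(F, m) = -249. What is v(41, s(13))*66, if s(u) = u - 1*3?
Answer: -16434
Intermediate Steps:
s(u) = -3 + u (s(u) = u - 3 = -3 + u)
v(41, s(13))*66 = -249*66 = -16434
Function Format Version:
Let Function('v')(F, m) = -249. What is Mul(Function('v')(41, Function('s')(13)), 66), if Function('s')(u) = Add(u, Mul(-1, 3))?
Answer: -16434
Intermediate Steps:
Function('s')(u) = Add(-3, u) (Function('s')(u) = Add(u, -3) = Add(-3, u))
Mul(Function('v')(41, Function('s')(13)), 66) = Mul(-249, 66) = -16434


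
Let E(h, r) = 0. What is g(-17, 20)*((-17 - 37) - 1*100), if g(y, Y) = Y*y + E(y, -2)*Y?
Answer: 52360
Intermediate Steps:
g(y, Y) = Y*y (g(y, Y) = Y*y + 0*Y = Y*y + 0 = Y*y)
g(-17, 20)*((-17 - 37) - 1*100) = (20*(-17))*((-17 - 37) - 1*100) = -340*(-54 - 100) = -340*(-154) = 52360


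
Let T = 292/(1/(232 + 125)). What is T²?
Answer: 10866811536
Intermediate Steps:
T = 104244 (T = 292/(1/357) = 292*357 = 104244)
T² = 104244² = 10866811536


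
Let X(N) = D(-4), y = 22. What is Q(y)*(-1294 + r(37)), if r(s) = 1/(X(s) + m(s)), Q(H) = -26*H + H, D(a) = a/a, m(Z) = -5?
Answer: 1423675/2 ≈ 7.1184e+5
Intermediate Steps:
D(a) = 1
X(N) = 1
Q(H) = -25*H
r(s) = -1/4 (r(s) = 1/(1 - 5) = 1/(-4) = -1/4)
Q(y)*(-1294 + r(37)) = (-25*22)*(-1294 - 1/4) = -550*(-5177/4) = 1423675/2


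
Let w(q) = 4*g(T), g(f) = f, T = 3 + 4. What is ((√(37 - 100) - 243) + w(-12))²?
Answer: 46162 - 1290*I*√7 ≈ 46162.0 - 3413.0*I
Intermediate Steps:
T = 7
w(q) = 28 (w(q) = 4*7 = 28)
((√(37 - 100) - 243) + w(-12))² = ((√(37 - 100) - 243) + 28)² = ((√(-63) - 243) + 28)² = ((3*I*√7 - 243) + 28)² = ((-243 + 3*I*√7) + 28)² = (-215 + 3*I*√7)²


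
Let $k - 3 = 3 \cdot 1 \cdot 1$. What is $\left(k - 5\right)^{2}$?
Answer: $1$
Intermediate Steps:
$k = 6$ ($k = 3 + 3 \cdot 1 \cdot 1 = 3 + 3 \cdot 1 = 3 + 3 = 6$)
$\left(k - 5\right)^{2} = \left(6 - 5\right)^{2} = 1^{2} = 1$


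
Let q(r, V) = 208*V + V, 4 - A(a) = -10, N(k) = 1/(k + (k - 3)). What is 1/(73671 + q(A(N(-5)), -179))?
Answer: 1/36260 ≈ 2.7579e-5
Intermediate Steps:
N(k) = 1/(-3 + 2*k) (N(k) = 1/(k + (-3 + k)) = 1/(-3 + 2*k))
A(a) = 14 (A(a) = 4 - 1*(-10) = 4 + 10 = 14)
q(r, V) = 209*V
1/(73671 + q(A(N(-5)), -179)) = 1/(73671 + 209*(-179)) = 1/(73671 - 37411) = 1/36260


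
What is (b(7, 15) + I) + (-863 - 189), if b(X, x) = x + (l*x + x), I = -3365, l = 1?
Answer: -4372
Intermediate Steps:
b(X, x) = 3*x (b(X, x) = x + (1*x + x) = x + (x + x) = x + 2*x = 3*x)
(b(7, 15) + I) + (-863 - 189) = (3*15 - 3365) + (-863 - 189) = (45 - 3365) - 1052 = -3320 - 1052 = -4372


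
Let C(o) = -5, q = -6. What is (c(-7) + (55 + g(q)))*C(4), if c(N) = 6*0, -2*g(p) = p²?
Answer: -185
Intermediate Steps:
g(p) = -p²/2
c(N) = 0
(c(-7) + (55 + g(q)))*C(4) = (0 + (55 - ½*(-6)²))*(-5) = (0 + (55 - ½*36))*(-5) = (0 + (55 - 18))*(-5) = (0 + 37)*(-5) = 37*(-5) = -185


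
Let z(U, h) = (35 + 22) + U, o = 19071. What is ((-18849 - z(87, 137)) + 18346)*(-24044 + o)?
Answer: 3217531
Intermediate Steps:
z(U, h) = 57 + U
((-18849 - z(87, 137)) + 18346)*(-24044 + o) = ((-18849 - (57 + 87)) + 18346)*(-24044 + 19071) = ((-18849 - 1*144) + 18346)*(-4973) = ((-18849 - 144) + 18346)*(-4973) = (-18993 + 18346)*(-4973) = -647*(-4973) = 3217531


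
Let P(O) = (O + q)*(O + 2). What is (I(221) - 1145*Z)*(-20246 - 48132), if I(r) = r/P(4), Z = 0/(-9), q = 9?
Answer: -581213/3 ≈ -1.9374e+5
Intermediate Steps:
P(O) = (2 + O)*(9 + O) (P(O) = (O + 9)*(O + 2) = (9 + O)*(2 + O) = (2 + O)*(9 + O))
Z = 0 (Z = 0*(-⅑) = 0)
I(r) = r/78 (I(r) = r/(18 + 4² + 11*4) = r/(18 + 16 + 44) = r/78)
(I(221) - 1145*Z)*(-20246 - 48132) = ((1/78)*221 - 1145*0)*(-20246 - 48132) = (17/6 + 0)*(-68378) = (17/6)*(-68378) = -581213/3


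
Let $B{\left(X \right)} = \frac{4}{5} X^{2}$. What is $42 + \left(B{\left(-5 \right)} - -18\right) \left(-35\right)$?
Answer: $-1288$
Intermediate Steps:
$B{\left(X \right)} = \frac{4 X^{2}}{5}$ ($B{\left(X \right)} = 4 \cdot \frac{1}{5} X^{2} = \frac{4 X^{2}}{5}$)
$42 + \left(B{\left(-5 \right)} - -18\right) \left(-35\right) = 42 + \left(\frac{4 \left(-5\right)^{2}}{5} - -18\right) \left(-35\right) = 42 + \left(\frac{4}{5} \cdot 25 + 18\right) \left(-35\right) = 42 + \left(20 + 18\right) \left(-35\right) = 42 + 38 \left(-35\right) = 42 - 1330 = -1288$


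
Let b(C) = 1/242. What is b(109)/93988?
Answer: 1/22745096 ≈ 4.3966e-8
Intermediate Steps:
b(C) = 1/242
b(109)/93988 = (1/242)/93988 = (1/242)*(1/93988) = 1/22745096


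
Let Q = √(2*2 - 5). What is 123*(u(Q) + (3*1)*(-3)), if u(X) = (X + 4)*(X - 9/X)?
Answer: -2337 + 4920*I ≈ -2337.0 + 4920.0*I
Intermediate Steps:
Q = I (Q = √(4 - 5) = √(-1) = I ≈ 1.0*I)
u(X) = (4 + X)*(X - 9/X)
123*(u(Q) + (3*1)*(-3)) = 123*((-9 + I² - 36*(-I) + 4*I) + (3*1)*(-3)) = 123*((-9 - 1 - (-36)*I + 4*I) + 3*(-3)) = 123*((-9 - 1 + 36*I + 4*I) - 9) = 123*((-10 + 40*I) - 9) = 123*(-19 + 40*I) = -2337 + 4920*I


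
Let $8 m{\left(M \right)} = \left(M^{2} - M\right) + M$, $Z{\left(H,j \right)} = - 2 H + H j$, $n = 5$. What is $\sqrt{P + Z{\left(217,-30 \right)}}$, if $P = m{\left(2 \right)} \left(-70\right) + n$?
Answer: $i \sqrt{6974} \approx 83.51 i$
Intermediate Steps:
$m{\left(M \right)} = \frac{M^{2}}{8}$ ($m{\left(M \right)} = \frac{\left(M^{2} - M\right) + M}{8} = \frac{M^{2}}{8}$)
$P = -30$ ($P = \frac{2^{2}}{8} \left(-70\right) + 5 = \frac{1}{8} \cdot 4 \left(-70\right) + 5 = \frac{1}{2} \left(-70\right) + 5 = -35 + 5 = -30$)
$\sqrt{P + Z{\left(217,-30 \right)}} = \sqrt{-30 + 217 \left(-2 - 30\right)} = \sqrt{-30 + 217 \left(-32\right)} = \sqrt{-30 - 6944} = \sqrt{-6974} = i \sqrt{6974}$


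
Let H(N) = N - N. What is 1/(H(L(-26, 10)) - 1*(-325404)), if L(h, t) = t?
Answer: 1/325404 ≈ 3.0731e-6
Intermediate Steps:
H(N) = 0
1/(H(L(-26, 10)) - 1*(-325404)) = 1/(0 - 1*(-325404)) = 1/(0 + 325404) = 1/325404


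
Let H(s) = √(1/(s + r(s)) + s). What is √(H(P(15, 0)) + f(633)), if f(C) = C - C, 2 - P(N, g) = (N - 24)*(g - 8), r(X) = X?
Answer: 3*√22*35^(¾)*√I/70 ≈ 2.0454 + 2.0454*I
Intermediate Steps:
P(N, g) = 2 - (-24 + N)*(-8 + g) (P(N, g) = 2 - (N - 24)*(g - 8) = 2 - (-24 + N)*(-8 + g))
f(C) = 0
H(s) = √(s + 1/(2*s)) (H(s) = √(1/(s + s) + s) = √(1/(2*s) + s) = √(s + 1/(2*s)))
√(H(P(15, 0)) + f(633)) = √(√(2/(-190 + 8*15 + 24*0 - 1*15*0) + 4*(-190 + 8*15 + 24*0 - 1*15*0))/2 + 0) = √(√(2/(-190 + 120 + 0 + 0) + 4*(-190 + 120 + 0 + 0))/2 + 0) = √(√(2/(-70) + 4*(-70))/2 + 0) = √(√(2*(-1/70) - 280)/2 + 0) = √(√(-1/35 - 280)/2 + 0) = √(√(-9801/35)/2 + 0) = √((99*I*√35/35)/2 + 0) = √(99*I*√35/70 + 0) = √(99*I*√35/70) = 3*√22*35^(¾)*√I/70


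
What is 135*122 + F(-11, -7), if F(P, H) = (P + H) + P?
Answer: 16441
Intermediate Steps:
F(P, H) = H + 2*P (F(P, H) = (H + P) + P = H + 2*P)
135*122 + F(-11, -7) = 135*122 + (-7 + 2*(-11)) = 16470 + (-7 - 22) = 16470 - 29 = 16441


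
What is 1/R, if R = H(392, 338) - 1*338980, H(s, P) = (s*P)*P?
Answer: 1/44444668 ≈ 2.2500e-8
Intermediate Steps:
H(s, P) = s*P**2 (H(s, P) = (P*s)*P = s*P**2)
R = 44444668 (R = 392*338**2 - 1*338980 = 392*114244 - 338980 = 44783648 - 338980 = 44444668)
1/R = 1/44444668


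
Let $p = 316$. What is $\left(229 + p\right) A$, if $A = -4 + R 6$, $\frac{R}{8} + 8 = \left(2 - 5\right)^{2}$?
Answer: $23980$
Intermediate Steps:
$R = 8$ ($R = -64 + 8 \left(2 - 5\right)^{2} = -64 + 8 \left(-3\right)^{2} = -64 + 8 \cdot 9 = -64 + 72 = 8$)
$A = 44$ ($A = -4 + 8 \cdot 6 = -4 + 48 = 44$)
$\left(229 + p\right) A = \left(229 + 316\right) 44 = 545 \cdot 44 = 23980$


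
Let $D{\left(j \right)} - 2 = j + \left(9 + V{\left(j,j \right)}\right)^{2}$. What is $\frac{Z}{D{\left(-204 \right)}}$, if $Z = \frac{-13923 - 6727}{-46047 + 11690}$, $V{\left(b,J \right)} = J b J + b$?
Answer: $\frac{350}{41972436263285617} \approx 8.3388 \cdot 10^{-15}$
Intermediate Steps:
$V{\left(b,J \right)} = b + b J^{2}$ ($V{\left(b,J \right)} = b J^{2} + b = b + b J^{2}$)
$D{\left(j \right)} = 2 + j + \left(9 + j \left(1 + j^{2}\right)\right)^{2}$ ($D{\left(j \right)} = 2 + \left(j + \left(9 + j \left(1 + j^{2}\right)\right)^{2}\right) = 2 + j + \left(9 + j \left(1 + j^{2}\right)\right)^{2}$)
$Z = \frac{20650}{34357}$ ($Z = - \frac{20650}{-34357} = \left(-20650\right) \left(- \frac{1}{34357}\right) = \frac{20650}{34357} \approx 0.60104$)
$\frac{Z}{D{\left(-204 \right)}} = \frac{20650}{34357 \left(2 - 204 + \left(9 - 204 + \left(-204\right)^{3}\right)^{2}\right)} = \frac{20650}{34357 \left(2 - 204 + \left(9 - 204 - 8489664\right)^{2}\right)} = \frac{20650}{34357 \left(2 - 204 + \left(-8489859\right)^{2}\right)} = \frac{20650}{34357 \left(2 - 204 + 72077705839881\right)} = \frac{20650}{34357 \cdot 72077705839679} = \frac{20650}{34357} \cdot \frac{1}{72077705839679} = \frac{350}{41972436263285617}$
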